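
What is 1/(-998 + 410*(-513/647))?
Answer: -647/856036 ≈ -0.00075581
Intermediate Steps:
1/(-998 + 410*(-513/647)) = 1/(-998 - 210330/647) = 1/(-856036/647) = -647/856036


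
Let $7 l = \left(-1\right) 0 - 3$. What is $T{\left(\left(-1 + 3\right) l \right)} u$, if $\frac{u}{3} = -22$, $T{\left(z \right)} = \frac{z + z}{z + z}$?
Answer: $-66$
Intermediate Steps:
$l = - \frac{3}{7}$ ($l = \frac{\left(-1\right) 0 - 3}{7} = \frac{0 - 3}{7} = \frac{1}{7} \left(-3\right) = - \frac{3}{7} \approx -0.42857$)
$T{\left(z \right)} = 1$ ($T{\left(z \right)} = \frac{2 z}{2 z} = 2 z \frac{1}{2 z} = 1$)
$u = -66$ ($u = 3 \left(-22\right) = -66$)
$T{\left(\left(-1 + 3\right) l \right)} u = 1 \left(-66\right) = -66$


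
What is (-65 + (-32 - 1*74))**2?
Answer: 29241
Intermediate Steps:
(-65 + (-32 - 1*74))**2 = (-65 + (-32 - 74))**2 = (-65 - 106)**2 = (-171)**2 = 29241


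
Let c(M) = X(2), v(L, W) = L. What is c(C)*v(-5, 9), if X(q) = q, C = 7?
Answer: -10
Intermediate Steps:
c(M) = 2
c(C)*v(-5, 9) = 2*(-5) = -10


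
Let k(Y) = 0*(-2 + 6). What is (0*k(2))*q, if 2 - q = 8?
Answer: 0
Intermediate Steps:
q = -6 (q = 2 - 1*8 = 2 - 8 = -6)
k(Y) = 0 (k(Y) = 0*4 = 0)
(0*k(2))*q = (0*0)*(-6) = 0*(-6) = 0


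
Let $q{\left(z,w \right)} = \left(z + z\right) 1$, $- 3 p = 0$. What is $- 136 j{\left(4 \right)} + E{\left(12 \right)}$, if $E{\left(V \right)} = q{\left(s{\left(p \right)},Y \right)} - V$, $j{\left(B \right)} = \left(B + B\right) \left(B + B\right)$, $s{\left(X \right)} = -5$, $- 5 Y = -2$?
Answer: $-8726$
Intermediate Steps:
$p = 0$ ($p = \left(- \frac{1}{3}\right) 0 = 0$)
$Y = \frac{2}{5}$ ($Y = \left(- \frac{1}{5}\right) \left(-2\right) = \frac{2}{5} \approx 0.4$)
$q{\left(z,w \right)} = 2 z$ ($q{\left(z,w \right)} = 2 z 1 = 2 z$)
$j{\left(B \right)} = 4 B^{2}$ ($j{\left(B \right)} = 2 B 2 B = 4 B^{2}$)
$E{\left(V \right)} = -10 - V$ ($E{\left(V \right)} = 2 \left(-5\right) - V = -10 - V$)
$- 136 j{\left(4 \right)} + E{\left(12 \right)} = - 136 \cdot 4 \cdot 4^{2} - 22 = - 136 \cdot 4 \cdot 16 - 22 = \left(-136\right) 64 - 22 = -8704 - 22 = -8726$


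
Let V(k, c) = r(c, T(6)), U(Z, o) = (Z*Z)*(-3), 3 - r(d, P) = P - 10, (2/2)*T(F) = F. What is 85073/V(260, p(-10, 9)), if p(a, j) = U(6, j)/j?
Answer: 85073/7 ≈ 12153.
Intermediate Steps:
T(F) = F
r(d, P) = 13 - P (r(d, P) = 3 - (P - 10) = 3 - (-10 + P) = 3 + (10 - P) = 13 - P)
U(Z, o) = -3*Z² (U(Z, o) = Z²*(-3) = -3*Z²)
p(a, j) = -108/j (p(a, j) = (-3*6²)/j = (-3*36)/j = -108/j)
V(k, c) = 7 (V(k, c) = 13 - 1*6 = 13 - 6 = 7)
85073/V(260, p(-10, 9)) = 85073/7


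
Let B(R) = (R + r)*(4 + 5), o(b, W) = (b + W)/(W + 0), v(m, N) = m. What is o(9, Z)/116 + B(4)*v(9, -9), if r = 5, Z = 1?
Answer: 42287/58 ≈ 729.09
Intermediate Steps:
o(b, W) = (W + b)/W
B(R) = 45 + 9*R (B(R) = (R + 5)*(4 + 5) = (5 + R)*9 = 45 + 9*R)
o(9, Z)/116 + B(4)*v(9, -9) = ((1 + 9)/1)/116 + (45 + 9*4)*9 = (1*10)*(1/116) + (45 + 36)*9 = 10*(1/116) + 81*9 = 5/58 + 729 = 42287/58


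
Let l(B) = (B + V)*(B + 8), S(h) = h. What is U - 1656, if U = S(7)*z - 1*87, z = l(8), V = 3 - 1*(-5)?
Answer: 49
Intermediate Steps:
V = 8 (V = 3 + 5 = 8)
l(B) = (8 + B)**2 (l(B) = (B + 8)*(B + 8) = (8 + B)*(8 + B) = (8 + B)**2)
z = 256 (z = 64 + 8**2 + 16*8 = 64 + 64 + 128 = 256)
U = 1705 (U = 7*256 - 1*87 = 1792 - 87 = 1705)
U - 1656 = 1705 - 1656 = 49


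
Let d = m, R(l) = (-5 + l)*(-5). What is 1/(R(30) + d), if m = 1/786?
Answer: -786/98249 ≈ -0.0080001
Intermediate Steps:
m = 1/786 ≈ 0.0012723
R(l) = 25 - 5*l
d = 1/786 ≈ 0.0012723
1/(R(30) + d) = 1/((25 - 5*30) + 1/786) = 1/((25 - 150) + 1/786) = 1/(-125 + 1/786) = 1/(-98249/786) = -786/98249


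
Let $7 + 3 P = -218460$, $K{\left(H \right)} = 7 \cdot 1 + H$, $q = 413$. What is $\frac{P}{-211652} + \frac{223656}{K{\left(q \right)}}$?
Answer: $\frac{241672577}{453540} \approx 532.86$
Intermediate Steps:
$K{\left(H \right)} = 7 + H$
$P = - \frac{218467}{3}$ ($P = - \frac{7}{3} + \frac{1}{3} \left(-218460\right) = - \frac{7}{3} - 72820 = - \frac{218467}{3} \approx -72822.0$)
$\frac{P}{-211652} + \frac{223656}{K{\left(q \right)}} = - \frac{218467}{3 \left(-211652\right)} + \frac{223656}{7 + 413} = \left(- \frac{218467}{3}\right) \left(- \frac{1}{211652}\right) + \frac{223656}{420} = \frac{218467}{634956} + 223656 \cdot \frac{1}{420} = \frac{218467}{634956} + \frac{18638}{35} = \frac{241672577}{453540}$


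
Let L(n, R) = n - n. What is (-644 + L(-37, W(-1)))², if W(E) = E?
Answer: 414736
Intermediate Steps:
L(n, R) = 0
(-644 + L(-37, W(-1)))² = (-644 + 0)² = (-644)² = 414736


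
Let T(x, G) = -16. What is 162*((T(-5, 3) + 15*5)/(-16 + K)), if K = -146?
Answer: -59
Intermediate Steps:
162*((T(-5, 3) + 15*5)/(-16 + K)) = 162*((-16 + 15*5)/(-16 - 146)) = 162*((-16 + 75)/(-162)) = 162*(59*(-1/162)) = 162*(-59/162) = -59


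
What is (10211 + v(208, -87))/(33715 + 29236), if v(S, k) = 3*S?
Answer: 10835/62951 ≈ 0.17212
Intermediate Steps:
(10211 + v(208, -87))/(33715 + 29236) = (10211 + 3*208)/(33715 + 29236) = (10211 + 624)/62951 = 10835*(1/62951) = 10835/62951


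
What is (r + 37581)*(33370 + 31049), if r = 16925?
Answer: 3511222014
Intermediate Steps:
(r + 37581)*(33370 + 31049) = (16925 + 37581)*(33370 + 31049) = 54506*64419 = 3511222014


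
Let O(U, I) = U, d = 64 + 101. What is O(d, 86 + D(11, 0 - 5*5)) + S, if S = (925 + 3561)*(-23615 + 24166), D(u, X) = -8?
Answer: 2471951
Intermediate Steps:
d = 165
S = 2471786 (S = 4486*551 = 2471786)
O(d, 86 + D(11, 0 - 5*5)) + S = 165 + 2471786 = 2471951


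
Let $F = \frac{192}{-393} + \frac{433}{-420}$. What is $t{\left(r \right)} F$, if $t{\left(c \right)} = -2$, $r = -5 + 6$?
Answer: $\frac{83603}{27510} \approx 3.039$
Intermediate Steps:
$r = 1$
$F = - \frac{83603}{55020}$ ($F = 192 \left(- \frac{1}{393}\right) + 433 \left(- \frac{1}{420}\right) = - \frac{64}{131} - \frac{433}{420} = - \frac{83603}{55020} \approx -1.5195$)
$t{\left(r \right)} F = \left(-2\right) \left(- \frac{83603}{55020}\right) = \frac{83603}{27510}$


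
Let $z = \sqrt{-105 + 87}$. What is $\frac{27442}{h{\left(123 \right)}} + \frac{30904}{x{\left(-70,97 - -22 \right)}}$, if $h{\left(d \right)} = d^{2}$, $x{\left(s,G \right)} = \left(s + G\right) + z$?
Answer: $\frac{560394302}{892611} - \frac{92712 i \sqrt{2}}{2419} \approx 627.81 - 54.202 i$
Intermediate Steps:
$z = 3 i \sqrt{2}$ ($z = \sqrt{-18} = 3 i \sqrt{2} \approx 4.2426 i$)
$x{\left(s,G \right)} = G + s + 3 i \sqrt{2}$ ($x{\left(s,G \right)} = \left(s + G\right) + 3 i \sqrt{2} = \left(G + s\right) + 3 i \sqrt{2} = G + s + 3 i \sqrt{2}$)
$\frac{27442}{h{\left(123 \right)}} + \frac{30904}{x{\left(-70,97 - -22 \right)}} = \frac{27442}{123^{2}} + \frac{30904}{\left(97 - -22\right) - 70 + 3 i \sqrt{2}} = \frac{27442}{15129} + \frac{30904}{\left(97 + 22\right) - 70 + 3 i \sqrt{2}} = 27442 \cdot \frac{1}{15129} + \frac{30904}{119 - 70 + 3 i \sqrt{2}} = \frac{27442}{15129} + \frac{30904}{49 + 3 i \sqrt{2}}$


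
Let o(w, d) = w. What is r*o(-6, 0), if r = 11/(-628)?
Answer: 33/314 ≈ 0.10510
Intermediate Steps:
r = -11/628 (r = 11*(-1/628) = -11/628 ≈ -0.017516)
r*o(-6, 0) = -11/628*(-6) = 33/314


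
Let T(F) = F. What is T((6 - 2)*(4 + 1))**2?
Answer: 400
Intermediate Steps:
T((6 - 2)*(4 + 1))**2 = ((6 - 2)*(4 + 1))**2 = (4*5)**2 = 20**2 = 400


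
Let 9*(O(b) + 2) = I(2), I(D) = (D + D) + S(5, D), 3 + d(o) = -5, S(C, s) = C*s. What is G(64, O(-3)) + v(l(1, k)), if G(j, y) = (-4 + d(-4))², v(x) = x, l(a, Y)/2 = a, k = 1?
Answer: 146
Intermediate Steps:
d(o) = -8 (d(o) = -3 - 5 = -8)
l(a, Y) = 2*a
I(D) = 7*D (I(D) = (D + D) + 5*D = 2*D + 5*D = 7*D)
O(b) = -4/9 (O(b) = -2 + (7*2)/9 = -2 + (⅑)*14 = -2 + 14/9 = -4/9)
G(j, y) = 144 (G(j, y) = (-4 - 8)² = (-12)² = 144)
G(64, O(-3)) + v(l(1, k)) = 144 + 2*1 = 144 + 2 = 146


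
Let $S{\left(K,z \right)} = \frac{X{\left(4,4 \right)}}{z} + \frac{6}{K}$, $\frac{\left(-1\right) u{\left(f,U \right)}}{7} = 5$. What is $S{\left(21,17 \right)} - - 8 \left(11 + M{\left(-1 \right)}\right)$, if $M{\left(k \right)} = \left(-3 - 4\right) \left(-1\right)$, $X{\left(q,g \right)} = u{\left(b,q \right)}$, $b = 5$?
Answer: $\frac{16925}{119} \approx 142.23$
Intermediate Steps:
$u{\left(f,U \right)} = -35$ ($u{\left(f,U \right)} = \left(-7\right) 5 = -35$)
$X{\left(q,g \right)} = -35$
$S{\left(K,z \right)} = - \frac{35}{z} + \frac{6}{K}$
$M{\left(k \right)} = 7$ ($M{\left(k \right)} = \left(-7\right) \left(-1\right) = 7$)
$S{\left(21,17 \right)} - - 8 \left(11 + M{\left(-1 \right)}\right) = \left(- \frac{35}{17} + \frac{6}{21}\right) - - 8 \left(11 + 7\right) = \left(\left(-35\right) \frac{1}{17} + 6 \cdot \frac{1}{21}\right) - \left(-8\right) 18 = \left(- \frac{35}{17} + \frac{2}{7}\right) - -144 = - \frac{211}{119} + 144 = \frac{16925}{119}$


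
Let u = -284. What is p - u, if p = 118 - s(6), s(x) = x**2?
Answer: 366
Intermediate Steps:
p = 82 (p = 118 - 1*6**2 = 118 - 1*36 = 118 - 36 = 82)
p - u = 82 - 1*(-284) = 82 + 284 = 366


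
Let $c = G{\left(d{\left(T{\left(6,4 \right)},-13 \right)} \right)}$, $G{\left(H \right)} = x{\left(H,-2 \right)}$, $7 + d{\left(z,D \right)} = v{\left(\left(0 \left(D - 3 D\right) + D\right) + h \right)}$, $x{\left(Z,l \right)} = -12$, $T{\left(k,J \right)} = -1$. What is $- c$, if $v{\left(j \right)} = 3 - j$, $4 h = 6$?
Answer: $12$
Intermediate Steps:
$h = \frac{3}{2}$ ($h = \frac{1}{4} \cdot 6 = \frac{3}{2} \approx 1.5$)
$d{\left(z,D \right)} = - \frac{11}{2} - D$ ($d{\left(z,D \right)} = -7 - \left(- \frac{3}{2} + D\right) = - \frac{11}{2} - D$)
$G{\left(H \right)} = -12$
$c = -12$
$- c = \left(-1\right) \left(-12\right) = 12$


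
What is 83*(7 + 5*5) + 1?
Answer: 2657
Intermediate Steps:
83*(7 + 5*5) + 1 = 83*(7 + 25) + 1 = 83*32 + 1 = 2656 + 1 = 2657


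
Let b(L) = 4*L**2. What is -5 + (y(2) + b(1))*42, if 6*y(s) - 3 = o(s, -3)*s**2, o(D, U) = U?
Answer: 100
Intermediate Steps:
y(s) = 1/2 - s**2/2 (y(s) = 1/2 + (-3*s**2)/6 = 1/2 - s**2/2)
-5 + (y(2) + b(1))*42 = -5 + ((1/2 - 1/2*2**2) + 4*1**2)*42 = -5 + ((1/2 - 1/2*4) + 4*1)*42 = -5 + ((1/2 - 2) + 4)*42 = -5 + (-3/2 + 4)*42 = -5 + (5/2)*42 = -5 + 105 = 100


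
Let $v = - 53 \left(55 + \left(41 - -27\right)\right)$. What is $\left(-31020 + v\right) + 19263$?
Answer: $-18276$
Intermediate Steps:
$v = -6519$ ($v = - 53 \left(55 + \left(41 + 27\right)\right) = - 53 \left(55 + 68\right) = \left(-53\right) 123 = -6519$)
$\left(-31020 + v\right) + 19263 = \left(-31020 - 6519\right) + 19263 = -37539 + 19263 = -18276$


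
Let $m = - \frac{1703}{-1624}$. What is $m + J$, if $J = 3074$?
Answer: $\frac{4993879}{1624} \approx 3075.0$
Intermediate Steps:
$m = \frac{1703}{1624}$ ($m = \left(-1703\right) \left(- \frac{1}{1624}\right) = \frac{1703}{1624} \approx 1.0486$)
$m + J = \frac{1703}{1624} + 3074 = \frac{4993879}{1624}$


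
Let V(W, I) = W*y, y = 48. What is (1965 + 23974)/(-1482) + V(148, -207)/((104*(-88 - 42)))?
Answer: -1736651/96330 ≈ -18.028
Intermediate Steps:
V(W, I) = 48*W (V(W, I) = W*48 = 48*W)
(1965 + 23974)/(-1482) + V(148, -207)/((104*(-88 - 42))) = (1965 + 23974)/(-1482) + (48*148)/((104*(-88 - 42))) = 25939*(-1/1482) + 7104/((104*(-130))) = -25939/1482 + 7104/(-13520) = -25939/1482 + 7104*(-1/13520) = -25939/1482 - 444/845 = -1736651/96330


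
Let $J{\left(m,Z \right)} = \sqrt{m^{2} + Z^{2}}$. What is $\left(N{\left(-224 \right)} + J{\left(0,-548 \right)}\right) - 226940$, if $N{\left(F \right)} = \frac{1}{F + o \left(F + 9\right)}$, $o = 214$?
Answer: $- \frac{10467007729}{46234} \approx -2.2639 \cdot 10^{5}$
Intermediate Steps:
$J{\left(m,Z \right)} = \sqrt{Z^{2} + m^{2}}$
$N{\left(F \right)} = \frac{1}{1926 + 215 F}$ ($N{\left(F \right)} = \frac{1}{F + 214 \left(F + 9\right)} = \frac{1}{F + 214 \left(9 + F\right)} = \frac{1}{F + \left(1926 + 214 F\right)} = \frac{1}{1926 + 215 F}$)
$\left(N{\left(-224 \right)} + J{\left(0,-548 \right)}\right) - 226940 = \left(\frac{1}{1926 + 215 \left(-224\right)} + \sqrt{\left(-548\right)^{2} + 0^{2}}\right) - 226940 = \left(\frac{1}{1926 - 48160} + \sqrt{300304 + 0}\right) - 226940 = \left(\frac{1}{-46234} + \sqrt{300304}\right) - 226940 = \left(- \frac{1}{46234} + 548\right) - 226940 = \frac{25336231}{46234} - 226940 = - \frac{10467007729}{46234}$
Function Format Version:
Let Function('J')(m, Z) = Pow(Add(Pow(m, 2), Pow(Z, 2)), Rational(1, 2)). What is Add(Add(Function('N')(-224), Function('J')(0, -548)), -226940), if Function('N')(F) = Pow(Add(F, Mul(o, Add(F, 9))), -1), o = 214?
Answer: Rational(-10467007729, 46234) ≈ -2.2639e+5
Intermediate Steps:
Function('J')(m, Z) = Pow(Add(Pow(Z, 2), Pow(m, 2)), Rational(1, 2))
Function('N')(F) = Pow(Add(1926, Mul(215, F)), -1) (Function('N')(F) = Pow(Add(F, Mul(214, Add(F, 9))), -1) = Pow(Add(F, Mul(214, Add(9, F))), -1) = Pow(Add(F, Add(1926, Mul(214, F))), -1) = Pow(Add(1926, Mul(215, F)), -1))
Add(Add(Function('N')(-224), Function('J')(0, -548)), -226940) = Add(Add(Pow(Add(1926, Mul(215, -224)), -1), Pow(Add(Pow(-548, 2), Pow(0, 2)), Rational(1, 2))), -226940) = Add(Add(Pow(Add(1926, -48160), -1), Pow(Add(300304, 0), Rational(1, 2))), -226940) = Add(Add(Pow(-46234, -1), Pow(300304, Rational(1, 2))), -226940) = Add(Add(Rational(-1, 46234), 548), -226940) = Add(Rational(25336231, 46234), -226940) = Rational(-10467007729, 46234)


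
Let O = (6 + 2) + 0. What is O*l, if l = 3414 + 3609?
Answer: 56184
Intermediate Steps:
l = 7023
O = 8 (O = 8 + 0 = 8)
O*l = 8*7023 = 56184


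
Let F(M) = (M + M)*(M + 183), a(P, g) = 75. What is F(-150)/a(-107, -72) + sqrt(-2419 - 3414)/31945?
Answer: -132 + I*sqrt(5833)/31945 ≈ -132.0 + 0.0023908*I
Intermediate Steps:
F(M) = 2*M*(183 + M) (F(M) = (2*M)*(183 + M) = 2*M*(183 + M))
F(-150)/a(-107, -72) + sqrt(-2419 - 3414)/31945 = (2*(-150)*(183 - 150))/75 + sqrt(-2419 - 3414)/31945 = (2*(-150)*33)*(1/75) + sqrt(-5833)*(1/31945) = -9900*1/75 + (I*sqrt(5833))*(1/31945) = -132 + I*sqrt(5833)/31945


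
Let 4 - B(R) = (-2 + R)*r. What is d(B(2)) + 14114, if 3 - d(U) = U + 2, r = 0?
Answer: 14111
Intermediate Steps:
B(R) = 4 (B(R) = 4 - (-2 + R)*0 = 4 - 1*0 = 4 + 0 = 4)
d(U) = 1 - U (d(U) = 3 - (U + 2) = 3 - (2 + U) = 3 + (-2 - U) = 1 - U)
d(B(2)) + 14114 = (1 - 1*4) + 14114 = (1 - 4) + 14114 = -3 + 14114 = 14111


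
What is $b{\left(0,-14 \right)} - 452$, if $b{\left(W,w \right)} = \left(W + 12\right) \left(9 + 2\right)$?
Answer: $-320$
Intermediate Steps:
$b{\left(W,w \right)} = 132 + 11 W$ ($b{\left(W,w \right)} = \left(12 + W\right) 11 = 132 + 11 W$)
$b{\left(0,-14 \right)} - 452 = \left(132 + 11 \cdot 0\right) - 452 = \left(132 + 0\right) - 452 = 132 - 452 = -320$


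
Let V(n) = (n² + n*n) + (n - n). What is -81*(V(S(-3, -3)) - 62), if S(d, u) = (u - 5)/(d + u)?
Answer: 4734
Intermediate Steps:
S(d, u) = (-5 + u)/(d + u)
V(n) = 2*n² (V(n) = (n² + n²) + 0 = 2*n² + 0 = 2*n²)
-81*(V(S(-3, -3)) - 62) = -81*(2*((-5 - 3)/(-3 - 3))² - 62) = -81*(2*(-8/(-6))² - 62) = -81*(2*(-⅙*(-8))² - 62) = -81*(2*(4/3)² - 62) = -81*(2*(16/9) - 62) = -81*(32/9 - 62) = -81*(-526/9) = 4734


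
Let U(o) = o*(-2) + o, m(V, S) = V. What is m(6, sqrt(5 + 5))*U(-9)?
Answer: 54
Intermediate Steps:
U(o) = -o (U(o) = -2*o + o = -o)
m(6, sqrt(5 + 5))*U(-9) = 6*(-1*(-9)) = 6*9 = 54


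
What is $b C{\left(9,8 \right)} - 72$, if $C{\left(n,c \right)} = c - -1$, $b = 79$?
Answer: $639$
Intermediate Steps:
$C{\left(n,c \right)} = 1 + c$ ($C{\left(n,c \right)} = c + 1 = 1 + c$)
$b C{\left(9,8 \right)} - 72 = 79 \left(1 + 8\right) - 72 = 79 \cdot 9 - 72 = 711 - 72 = 639$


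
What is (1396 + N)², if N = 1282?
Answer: 7171684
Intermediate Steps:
(1396 + N)² = (1396 + 1282)² = 2678² = 7171684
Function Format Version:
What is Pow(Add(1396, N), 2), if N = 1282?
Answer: 7171684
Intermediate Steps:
Pow(Add(1396, N), 2) = Pow(Add(1396, 1282), 2) = Pow(2678, 2) = 7171684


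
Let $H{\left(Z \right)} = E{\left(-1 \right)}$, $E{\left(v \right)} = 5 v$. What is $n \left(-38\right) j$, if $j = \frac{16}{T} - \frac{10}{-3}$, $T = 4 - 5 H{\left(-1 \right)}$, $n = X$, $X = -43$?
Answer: $\frac{552292}{87} \approx 6348.2$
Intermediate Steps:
$n = -43$
$H{\left(Z \right)} = -5$ ($H{\left(Z \right)} = 5 \left(-1\right) = -5$)
$T = 29$ ($T = 4 - -25 = 4 + 25 = 29$)
$j = \frac{338}{87}$ ($j = \frac{16}{29} - \frac{10}{-3} = 16 \cdot \frac{1}{29} - - \frac{10}{3} = \frac{16}{29} + \frac{10}{3} = \frac{338}{87} \approx 3.8851$)
$n \left(-38\right) j = \left(-43\right) \left(-38\right) \frac{338}{87} = 1634 \cdot \frac{338}{87} = \frac{552292}{87}$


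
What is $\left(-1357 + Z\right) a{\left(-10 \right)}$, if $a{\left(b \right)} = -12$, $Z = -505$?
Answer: $22344$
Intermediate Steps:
$\left(-1357 + Z\right) a{\left(-10 \right)} = \left(-1357 - 505\right) \left(-12\right) = \left(-1862\right) \left(-12\right) = 22344$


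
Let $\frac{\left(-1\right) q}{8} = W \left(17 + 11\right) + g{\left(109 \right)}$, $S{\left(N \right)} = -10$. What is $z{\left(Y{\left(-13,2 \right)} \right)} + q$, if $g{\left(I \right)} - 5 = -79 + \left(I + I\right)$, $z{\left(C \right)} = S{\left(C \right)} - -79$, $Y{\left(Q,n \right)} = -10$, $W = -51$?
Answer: $10341$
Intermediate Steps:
$z{\left(C \right)} = 69$ ($z{\left(C \right)} = -10 - -79 = -10 + 79 = 69$)
$g{\left(I \right)} = -74 + 2 I$ ($g{\left(I \right)} = 5 + \left(-79 + \left(I + I\right)\right) = 5 + \left(-79 + 2 I\right) = -74 + 2 I$)
$q = 10272$ ($q = - 8 \left(- 51 \left(17 + 11\right) + \left(-74 + 2 \cdot 109\right)\right) = - 8 \left(\left(-51\right) 28 + \left(-74 + 218\right)\right) = - 8 \left(-1428 + 144\right) = \left(-8\right) \left(-1284\right) = 10272$)
$z{\left(Y{\left(-13,2 \right)} \right)} + q = 69 + 10272 = 10341$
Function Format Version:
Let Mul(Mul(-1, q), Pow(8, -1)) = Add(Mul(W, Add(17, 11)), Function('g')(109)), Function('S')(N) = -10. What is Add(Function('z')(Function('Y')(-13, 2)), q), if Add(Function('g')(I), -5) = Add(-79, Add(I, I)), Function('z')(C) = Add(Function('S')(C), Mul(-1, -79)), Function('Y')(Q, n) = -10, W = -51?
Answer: 10341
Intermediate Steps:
Function('z')(C) = 69 (Function('z')(C) = Add(-10, Mul(-1, -79)) = Add(-10, 79) = 69)
Function('g')(I) = Add(-74, Mul(2, I)) (Function('g')(I) = Add(5, Add(-79, Add(I, I))) = Add(5, Add(-79, Mul(2, I))) = Add(-74, Mul(2, I)))
q = 10272 (q = Mul(-8, Add(Mul(-51, Add(17, 11)), Add(-74, Mul(2, 109)))) = Mul(-8, Add(Mul(-51, 28), Add(-74, 218))) = Mul(-8, Add(-1428, 144)) = Mul(-8, -1284) = 10272)
Add(Function('z')(Function('Y')(-13, 2)), q) = Add(69, 10272) = 10341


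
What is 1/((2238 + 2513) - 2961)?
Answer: 1/1790 ≈ 0.00055866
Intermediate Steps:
1/((2238 + 2513) - 2961) = 1/(4751 - 2961) = 1/1790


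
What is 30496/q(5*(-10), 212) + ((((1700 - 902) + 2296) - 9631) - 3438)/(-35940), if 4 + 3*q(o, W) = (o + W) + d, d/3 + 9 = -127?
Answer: -109519499/299500 ≈ -365.67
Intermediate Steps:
d = -408 (d = -27 + 3*(-127) = -27 - 381 = -408)
q(o, W) = -412/3 + W/3 + o/3 (q(o, W) = -4/3 + ((o + W) - 408)/3 = -4/3 + ((W + o) - 408)/3 = -4/3 + (-408 + W + o)/3 = -4/3 + (-136 + W/3 + o/3) = -412/3 + W/3 + o/3)
30496/q(5*(-10), 212) + ((((1700 - 902) + 2296) - 9631) - 3438)/(-35940) = 30496/(-412/3 + (1/3)*212 + (5*(-10))/3) + ((((1700 - 902) + 2296) - 9631) - 3438)/(-35940) = 30496/(-412/3 + 212/3 + (1/3)*(-50)) + (((798 + 2296) - 9631) - 3438)*(-1/35940) = 30496/(-412/3 + 212/3 - 50/3) + ((3094 - 9631) - 3438)*(-1/35940) = 30496/(-250/3) + (-6537 - 3438)*(-1/35940) = 30496*(-3/250) - 9975*(-1/35940) = -45744/125 + 665/2396 = -109519499/299500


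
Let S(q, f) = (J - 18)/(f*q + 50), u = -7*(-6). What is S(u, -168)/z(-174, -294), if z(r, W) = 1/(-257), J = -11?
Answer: -7453/7006 ≈ -1.0638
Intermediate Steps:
u = 42
S(q, f) = -29/(50 + f*q) (S(q, f) = (-11 - 18)/(f*q + 50) = -29/(50 + f*q))
z(r, W) = -1/257
S(u, -168)/z(-174, -294) = (-29/(50 - 168*42))/(-1/257) = -29/(50 - 7056)*(-257) = -29/(-7006)*(-257) = -29*(-1/7006)*(-257) = (29/7006)*(-257) = -7453/7006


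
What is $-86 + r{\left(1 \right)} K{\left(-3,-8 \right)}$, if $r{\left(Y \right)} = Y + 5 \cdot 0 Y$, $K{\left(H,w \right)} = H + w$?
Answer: $-97$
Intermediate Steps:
$r{\left(Y \right)} = Y$ ($r{\left(Y \right)} = Y + 0 Y = Y + 0 = Y$)
$-86 + r{\left(1 \right)} K{\left(-3,-8 \right)} = -86 + 1 \left(-3 - 8\right) = -86 + 1 \left(-11\right) = -86 - 11 = -97$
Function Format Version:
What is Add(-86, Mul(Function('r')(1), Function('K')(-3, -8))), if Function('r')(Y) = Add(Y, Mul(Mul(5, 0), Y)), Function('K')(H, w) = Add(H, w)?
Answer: -97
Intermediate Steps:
Function('r')(Y) = Y (Function('r')(Y) = Add(Y, Mul(0, Y)) = Add(Y, 0) = Y)
Add(-86, Mul(Function('r')(1), Function('K')(-3, -8))) = Add(-86, Mul(1, Add(-3, -8))) = Add(-86, Mul(1, -11)) = Add(-86, -11) = -97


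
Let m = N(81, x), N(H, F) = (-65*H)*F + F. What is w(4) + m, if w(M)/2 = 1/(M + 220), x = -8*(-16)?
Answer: -75464703/112 ≈ -6.7379e+5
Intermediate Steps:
x = 128
N(H, F) = F - 65*F*H (N(H, F) = -65*F*H + F = F - 65*F*H)
m = -673792 (m = 128*(1 - 65*81) = 128*(1 - 5265) = 128*(-5264) = -673792)
w(M) = 2/(220 + M) (w(M) = 2/(M + 220) = 2/(220 + M))
w(4) + m = 2/(220 + 4) - 673792 = 2/224 - 673792 = 2*(1/224) - 673792 = 1/112 - 673792 = -75464703/112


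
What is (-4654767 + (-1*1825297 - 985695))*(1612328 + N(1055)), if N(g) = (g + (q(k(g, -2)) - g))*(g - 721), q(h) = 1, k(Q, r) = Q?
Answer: -12039745840458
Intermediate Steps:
N(g) = -721 + g (N(g) = (g + (1 - g))*(g - 721) = 1*(-721 + g) = -721 + g)
(-4654767 + (-1*1825297 - 985695))*(1612328 + N(1055)) = (-4654767 + (-1*1825297 - 985695))*(1612328 + (-721 + 1055)) = (-4654767 + (-1825297 - 985695))*(1612328 + 334) = (-4654767 - 2810992)*1612662 = -7465759*1612662 = -12039745840458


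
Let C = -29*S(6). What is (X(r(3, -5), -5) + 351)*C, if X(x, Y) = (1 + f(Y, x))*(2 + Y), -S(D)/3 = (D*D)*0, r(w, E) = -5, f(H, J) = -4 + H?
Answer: 0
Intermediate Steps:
S(D) = 0 (S(D) = -3*D*D*0 = -3*D²*0 = -3*0 = 0)
X(x, Y) = (-3 + Y)*(2 + Y) (X(x, Y) = (1 + (-4 + Y))*(2 + Y) = (-3 + Y)*(2 + Y))
C = 0 (C = -29*0 = 0)
(X(r(3, -5), -5) + 351)*C = ((-6 + (-5)² - 1*(-5)) + 351)*0 = ((-6 + 25 + 5) + 351)*0 = (24 + 351)*0 = 375*0 = 0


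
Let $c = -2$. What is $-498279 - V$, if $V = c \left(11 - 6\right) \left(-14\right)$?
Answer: $-498419$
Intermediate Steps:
$V = 140$ ($V = - 2 \left(11 - 6\right) \left(-14\right) = - 2 \cdot 5 \left(-14\right) = \left(-2\right) \left(-70\right) = 140$)
$-498279 - V = -498279 - 140 = -498419$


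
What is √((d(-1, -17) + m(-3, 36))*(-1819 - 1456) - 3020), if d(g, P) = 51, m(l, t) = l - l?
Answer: I*√170045 ≈ 412.37*I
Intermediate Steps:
m(l, t) = 0
√((d(-1, -17) + m(-3, 36))*(-1819 - 1456) - 3020) = √((51 + 0)*(-1819 - 1456) - 3020) = √(51*(-3275) - 3020) = √(-167025 - 3020) = √(-170045) = I*√170045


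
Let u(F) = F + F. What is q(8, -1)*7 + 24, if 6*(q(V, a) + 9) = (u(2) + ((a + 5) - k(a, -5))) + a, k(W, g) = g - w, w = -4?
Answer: -89/3 ≈ -29.667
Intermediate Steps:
k(W, g) = 4 + g (k(W, g) = g - 1*(-4) = g + 4 = 4 + g)
u(F) = 2*F
q(V, a) = -22/3 + a/3 (q(V, a) = -9 + ((2*2 + ((a + 5) - (4 - 5))) + a)/6 = -9 + ((4 + ((5 + a) - 1*(-1))) + a)/6 = -9 + ((4 + ((5 + a) + 1)) + a)/6 = -9 + ((4 + (6 + a)) + a)/6 = -9 + ((10 + a) + a)/6 = -9 + (10 + 2*a)/6 = -9 + (5/3 + a/3) = -22/3 + a/3)
q(8, -1)*7 + 24 = (-22/3 + (⅓)*(-1))*7 + 24 = (-22/3 - ⅓)*7 + 24 = -23/3*7 + 24 = -161/3 + 24 = -89/3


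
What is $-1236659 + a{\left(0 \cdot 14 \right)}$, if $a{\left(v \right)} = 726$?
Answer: $-1235933$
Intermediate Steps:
$-1236659 + a{\left(0 \cdot 14 \right)} = -1236659 + 726 = -1235933$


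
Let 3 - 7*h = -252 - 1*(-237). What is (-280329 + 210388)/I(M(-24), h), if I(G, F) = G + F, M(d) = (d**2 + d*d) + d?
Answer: -489587/7914 ≈ -61.863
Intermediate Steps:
M(d) = d + 2*d**2 (M(d) = (d**2 + d**2) + d = 2*d**2 + d = d + 2*d**2)
h = 18/7 (h = 3/7 - (-252 - 1*(-237))/7 = 3/7 - (-252 + 237)/7 = 3/7 - 1/7*(-15) = 3/7 + 15/7 = 18/7 ≈ 2.5714)
I(G, F) = F + G
(-280329 + 210388)/I(M(-24), h) = (-280329 + 210388)/(18/7 - 24*(1 + 2*(-24))) = -69941/(18/7 - 24*(1 - 48)) = -69941/(18/7 - 24*(-47)) = -69941/(18/7 + 1128) = -69941/7914/7 = -69941*7/7914 = -489587/7914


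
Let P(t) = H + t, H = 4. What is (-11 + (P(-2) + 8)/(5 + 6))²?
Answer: 12321/121 ≈ 101.83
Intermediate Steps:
P(t) = 4 + t
(-11 + (P(-2) + 8)/(5 + 6))² = (-11 + ((4 - 2) + 8)/(5 + 6))² = (-11 + (2 + 8)/11)² = (-11 + 10*(1/11))² = (-11 + 10/11)² = (-111/11)² = 12321/121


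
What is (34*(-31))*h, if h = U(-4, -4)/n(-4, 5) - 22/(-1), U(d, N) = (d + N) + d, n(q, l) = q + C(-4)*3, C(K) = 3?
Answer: -103292/5 ≈ -20658.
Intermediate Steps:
n(q, l) = 9 + q (n(q, l) = q + 3*3 = q + 9 = 9 + q)
U(d, N) = N + 2*d (U(d, N) = (N + d) + d = N + 2*d)
h = 98/5 (h = (-4 + 2*(-4))/(9 - 4) - 22/(-1) = (-4 - 8)/5 - 22*(-1) = -12*1/5 + 22 = -12/5 + 22 = 98/5 ≈ 19.600)
(34*(-31))*h = (34*(-31))*(98/5) = -1054*98/5 = -103292/5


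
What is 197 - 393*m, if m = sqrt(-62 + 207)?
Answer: 197 - 393*sqrt(145) ≈ -4535.3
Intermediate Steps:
m = sqrt(145) ≈ 12.042
197 - 393*m = 197 - 393*sqrt(145)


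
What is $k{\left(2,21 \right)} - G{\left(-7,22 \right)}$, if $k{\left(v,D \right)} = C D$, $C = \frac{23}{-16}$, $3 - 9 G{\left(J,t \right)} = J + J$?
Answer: $- \frac{4619}{144} \approx -32.076$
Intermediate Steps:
$G{\left(J,t \right)} = \frac{1}{3} - \frac{2 J}{9}$ ($G{\left(J,t \right)} = \frac{1}{3} - \frac{J + J}{9} = \frac{1}{3} - \frac{2 J}{9}$)
$C = - \frac{23}{16}$ ($C = 23 \left(- \frac{1}{16}\right) = - \frac{23}{16} \approx -1.4375$)
$k{\left(v,D \right)} = - \frac{23 D}{16}$
$k{\left(2,21 \right)} - G{\left(-7,22 \right)} = \left(- \frac{23}{16}\right) 21 - \left(\frac{1}{3} - - \frac{14}{9}\right) = - \frac{483}{16} - \left(\frac{1}{3} + \frac{14}{9}\right) = - \frac{483}{16} - \frac{17}{9} = - \frac{4619}{144}$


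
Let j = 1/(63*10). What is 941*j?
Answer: 941/630 ≈ 1.4937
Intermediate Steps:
j = 1/630 (j = (1/63)*(1/10) = 1/630 ≈ 0.0015873)
941*j = 941*(1/630) = 941/630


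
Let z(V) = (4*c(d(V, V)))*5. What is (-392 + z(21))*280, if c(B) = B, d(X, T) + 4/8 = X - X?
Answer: -112560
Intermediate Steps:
d(X, T) = -½ (d(X, T) = -½ + (X - X) = -½ + 0 = -½)
z(V) = -10 (z(V) = (4*(-½))*5 = -2*5 = -10)
(-392 + z(21))*280 = (-392 - 10)*280 = -402*280 = -112560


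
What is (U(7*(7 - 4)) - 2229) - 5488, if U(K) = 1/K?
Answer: -162056/21 ≈ -7717.0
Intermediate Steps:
(U(7*(7 - 4)) - 2229) - 5488 = (1/(7*(7 - 4)) - 2229) - 5488 = (1/(7*3) - 2229) - 5488 = (1/21 - 2229) - 5488 = -46808/21 - 5488 = -162056/21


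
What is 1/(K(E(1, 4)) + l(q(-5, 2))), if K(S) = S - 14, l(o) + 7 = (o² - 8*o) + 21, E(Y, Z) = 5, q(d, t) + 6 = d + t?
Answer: 1/158 ≈ 0.0063291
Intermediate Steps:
q(d, t) = -6 + d + t (q(d, t) = -6 + (d + t) = -6 + d + t)
l(o) = 14 + o² - 8*o (l(o) = -7 + ((o² - 8*o) + 21) = -7 + (21 + o² - 8*o) = 14 + o² - 8*o)
K(S) = -14 + S
1/(K(E(1, 4)) + l(q(-5, 2))) = 1/((-14 + 5) + (14 + (-6 - 5 + 2)² - 8*(-6 - 5 + 2))) = 1/(-9 + (14 + (-9)² - 8*(-9))) = 1/(-9 + (14 + 81 + 72)) = 1/(-9 + 167) = 1/158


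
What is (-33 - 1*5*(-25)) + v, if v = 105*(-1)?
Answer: -13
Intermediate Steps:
v = -105
(-33 - 1*5*(-25)) + v = (-33 - 1*5*(-25)) - 105 = (-33 - 5*(-25)) - 105 = (-33 + 125) - 105 = 92 - 105 = -13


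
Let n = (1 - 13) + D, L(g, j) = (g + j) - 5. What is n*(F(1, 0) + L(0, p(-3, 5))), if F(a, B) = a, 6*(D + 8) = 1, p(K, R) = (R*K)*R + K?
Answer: 4879/3 ≈ 1626.3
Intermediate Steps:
p(K, R) = K + K*R² (p(K, R) = (K*R)*R + K = K*R² + K = K + K*R²)
D = -47/6 (D = -8 + (⅙)*1 = -8 + ⅙ = -47/6 ≈ -7.8333)
L(g, j) = -5 + g + j
n = -119/6 (n = (1 - 13) - 47/6 = -12 - 47/6 = -119/6 ≈ -19.833)
n*(F(1, 0) + L(0, p(-3, 5))) = -119*(1 + (-5 + 0 - 3*(1 + 5²)))/6 = -119*(1 + (-5 + 0 - 3*(1 + 25)))/6 = -119*(1 + (-5 + 0 - 3*26))/6 = -119*(1 + (-5 + 0 - 78))/6 = -119*(1 - 83)/6 = -119/6*(-82) = 4879/3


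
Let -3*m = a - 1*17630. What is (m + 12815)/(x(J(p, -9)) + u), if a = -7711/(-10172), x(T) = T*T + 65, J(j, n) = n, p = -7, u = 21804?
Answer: 190129063/223275400 ≈ 0.85155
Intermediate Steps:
x(T) = 65 + T² (x(T) = T² + 65 = 65 + T²)
a = 7711/10172 (a = -7711*(-1/10172) = 7711/10172 ≈ 0.75806)
m = 59774883/10172 (m = -(7711/10172 - 1*17630)/3 = -(7711/10172 - 17630)/3 = -⅓*(-179324649/10172) = 59774883/10172 ≈ 5876.4)
(m + 12815)/(x(J(p, -9)) + u) = (59774883/10172 + 12815)/((65 + (-9)²) + 21804) = 190129063/(10172*((65 + 81) + 21804)) = 190129063/(10172*(146 + 21804)) = (190129063/10172)/21950 = (190129063/10172)*(1/21950) = 190129063/223275400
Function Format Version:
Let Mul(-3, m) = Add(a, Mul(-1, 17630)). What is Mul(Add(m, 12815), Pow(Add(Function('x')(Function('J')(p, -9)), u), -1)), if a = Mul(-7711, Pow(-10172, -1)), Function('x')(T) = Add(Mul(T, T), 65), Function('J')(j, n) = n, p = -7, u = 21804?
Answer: Rational(190129063, 223275400) ≈ 0.85155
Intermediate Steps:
Function('x')(T) = Add(65, Pow(T, 2)) (Function('x')(T) = Add(Pow(T, 2), 65) = Add(65, Pow(T, 2)))
a = Rational(7711, 10172) (a = Mul(-7711, Rational(-1, 10172)) = Rational(7711, 10172) ≈ 0.75806)
m = Rational(59774883, 10172) (m = Mul(Rational(-1, 3), Add(Rational(7711, 10172), Mul(-1, 17630))) = Mul(Rational(-1, 3), Add(Rational(7711, 10172), -17630)) = Mul(Rational(-1, 3), Rational(-179324649, 10172)) = Rational(59774883, 10172) ≈ 5876.4)
Mul(Add(m, 12815), Pow(Add(Function('x')(Function('J')(p, -9)), u), -1)) = Mul(Add(Rational(59774883, 10172), 12815), Pow(Add(Add(65, Pow(-9, 2)), 21804), -1)) = Mul(Rational(190129063, 10172), Pow(Add(Add(65, 81), 21804), -1)) = Mul(Rational(190129063, 10172), Pow(Add(146, 21804), -1)) = Mul(Rational(190129063, 10172), Pow(21950, -1)) = Mul(Rational(190129063, 10172), Rational(1, 21950)) = Rational(190129063, 223275400)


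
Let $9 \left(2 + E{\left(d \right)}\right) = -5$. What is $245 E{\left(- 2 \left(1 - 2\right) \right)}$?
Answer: $- \frac{5635}{9} \approx -626.11$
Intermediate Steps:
$E{\left(d \right)} = - \frac{23}{9}$ ($E{\left(d \right)} = -2 + \frac{1}{9} \left(-5\right) = -2 - \frac{5}{9} = - \frac{23}{9}$)
$245 E{\left(- 2 \left(1 - 2\right) \right)} = 245 \left(- \frac{23}{9}\right) = - \frac{5635}{9}$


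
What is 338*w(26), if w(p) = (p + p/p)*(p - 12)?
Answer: 127764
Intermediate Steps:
w(p) = (1 + p)*(-12 + p) (w(p) = (p + 1)*(-12 + p) = (1 + p)*(-12 + p))
338*w(26) = 338*(-12 + 26**2 - 11*26) = 338*(-12 + 676 - 286) = 338*378 = 127764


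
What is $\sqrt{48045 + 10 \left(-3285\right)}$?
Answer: $\sqrt{15195} \approx 123.27$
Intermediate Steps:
$\sqrt{48045 + 10 \left(-3285\right)} = \sqrt{48045 - 32850} = \sqrt{15195}$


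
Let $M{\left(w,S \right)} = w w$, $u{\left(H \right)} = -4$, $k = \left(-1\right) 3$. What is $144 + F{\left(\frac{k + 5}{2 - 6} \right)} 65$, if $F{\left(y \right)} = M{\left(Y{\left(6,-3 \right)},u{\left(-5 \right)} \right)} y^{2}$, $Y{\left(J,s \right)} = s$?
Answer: $\frac{1161}{4} \approx 290.25$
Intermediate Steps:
$k = -3$
$M{\left(w,S \right)} = w^{2}$
$F{\left(y \right)} = 9 y^{2}$ ($F{\left(y \right)} = \left(-3\right)^{2} y^{2} = 9 y^{2}$)
$144 + F{\left(\frac{k + 5}{2 - 6} \right)} 65 = 144 + 9 \left(\frac{-3 + 5}{2 - 6}\right)^{2} \cdot 65 = 144 + 9 \left(\frac{2}{-4}\right)^{2} \cdot 65 = 144 + 9 \left(2 \left(- \frac{1}{4}\right)\right)^{2} \cdot 65 = 144 + 9 \left(- \frac{1}{2}\right)^{2} \cdot 65 = 144 + 9 \cdot \frac{1}{4} \cdot 65 = 144 + \frac{9}{4} \cdot 65 = 144 + \frac{585}{4} = \frac{1161}{4}$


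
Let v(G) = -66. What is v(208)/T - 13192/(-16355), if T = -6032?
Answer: 40326787/49326680 ≈ 0.81754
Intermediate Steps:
v(208)/T - 13192/(-16355) = -66/(-6032) - 13192/(-16355) = -66*(-1/6032) - 13192*(-1/16355) = 33/3016 + 13192/16355 = 40326787/49326680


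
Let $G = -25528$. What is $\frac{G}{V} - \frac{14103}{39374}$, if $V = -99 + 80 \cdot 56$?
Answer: $- \frac{1066924715}{172497494} \approx -6.1852$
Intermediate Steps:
$V = 4381$ ($V = -99 + 4480 = 4381$)
$\frac{G}{V} - \frac{14103}{39374} = - \frac{25528}{4381} - \frac{14103}{39374} = - \frac{1066924715}{172497494}$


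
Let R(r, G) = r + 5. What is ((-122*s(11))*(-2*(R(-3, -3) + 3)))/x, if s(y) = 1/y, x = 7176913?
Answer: 1220/78946043 ≈ 1.5454e-5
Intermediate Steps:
R(r, G) = 5 + r
((-122*s(11))*(-2*(R(-3, -3) + 3)))/x = ((-122/11)*(-2*((5 - 3) + 3)))/7176913 = ((-122*1/11)*(-2*(2 + 3)))*(1/7176913) = -(-244)*5/11*(1/7176913) = -122/11*(-10)*(1/7176913) = (1220/11)*(1/7176913) = 1220/78946043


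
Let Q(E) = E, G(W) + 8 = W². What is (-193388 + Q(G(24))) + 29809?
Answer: -163011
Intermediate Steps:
G(W) = -8 + W²
(-193388 + Q(G(24))) + 29809 = (-193388 + (-8 + 24²)) + 29809 = (-193388 + (-8 + 576)) + 29809 = (-193388 + 568) + 29809 = -192820 + 29809 = -163011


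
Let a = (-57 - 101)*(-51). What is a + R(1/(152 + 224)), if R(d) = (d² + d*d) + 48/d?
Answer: 1845380929/70688 ≈ 26106.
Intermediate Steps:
R(d) = 2*d² + 48/d (R(d) = (d² + d²) + 48/d = 2*d² + 48/d)
a = 8058 (a = -158*(-51) = 8058)
a + R(1/(152 + 224)) = 8058 + 2*(24 + (1/(152 + 224))³)/(1/(152 + 224)) = 8058 + 2*(24 + (1/376)³)/(1/376) = 8058 + 2*376*(24 + 1/53157376) = 8058 + 2*376*(1275777025/53157376) = 8058 + 1275777025/70688 = 1845380929/70688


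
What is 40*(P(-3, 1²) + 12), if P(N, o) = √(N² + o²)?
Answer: 480 + 40*√10 ≈ 606.49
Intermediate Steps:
40*(P(-3, 1²) + 12) = 40*(√((-3)² + (1²)²) + 12) = 40*(√(9 + 1²) + 12) = 40*(√(9 + 1) + 12) = 40*(√10 + 12) = 40*(12 + √10) = 480 + 40*√10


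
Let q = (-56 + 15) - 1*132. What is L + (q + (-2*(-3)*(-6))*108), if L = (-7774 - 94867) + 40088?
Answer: -66614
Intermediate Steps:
q = -173 (q = -41 - 132 = -173)
L = -62553 (L = -102641 + 40088 = -62553)
L + (q + (-2*(-3)*(-6))*108) = -62553 + (-173 + (-2*(-3)*(-6))*108) = -62553 + (-173 + (6*(-6))*108) = -62553 + (-173 - 36*108) = -62553 + (-173 - 3888) = -62553 - 4061 = -66614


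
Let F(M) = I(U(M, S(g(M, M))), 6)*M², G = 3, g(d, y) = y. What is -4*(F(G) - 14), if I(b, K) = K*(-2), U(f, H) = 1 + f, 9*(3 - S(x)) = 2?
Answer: 488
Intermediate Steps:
S(x) = 25/9 (S(x) = 3 - ⅑*2 = 3 - 2/9 = 25/9)
I(b, K) = -2*K
F(M) = -12*M² (F(M) = (-2*6)*M² = -12*M²)
-4*(F(G) - 14) = -4*(-12*3² - 14) = -4*(-12*9 - 14) = -4*(-108 - 14) = -4*(-122) = 488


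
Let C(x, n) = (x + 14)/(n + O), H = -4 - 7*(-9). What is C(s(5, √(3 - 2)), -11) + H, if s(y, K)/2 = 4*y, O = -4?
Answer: 277/5 ≈ 55.400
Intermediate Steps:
s(y, K) = 8*y (s(y, K) = 2*(4*y) = 8*y)
H = 59 (H = -4 + 63 = 59)
C(x, n) = (14 + x)/(-4 + n) (C(x, n) = (x + 14)/(n - 4) = (14 + x)/(-4 + n))
C(s(5, √(3 - 2)), -11) + H = (14 + 8*5)/(-4 - 11) + 59 = (14 + 40)/(-15) + 59 = -1/15*54 + 59 = -18/5 + 59 = 277/5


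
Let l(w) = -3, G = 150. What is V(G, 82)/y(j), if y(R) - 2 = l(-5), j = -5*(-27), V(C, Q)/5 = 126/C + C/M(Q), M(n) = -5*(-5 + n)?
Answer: -867/385 ≈ -2.2519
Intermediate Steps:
M(n) = 25 - 5*n
V(C, Q) = 630/C + 5*C/(25 - 5*Q) (V(C, Q) = 5*(126/C + C/(25 - 5*Q)) = 630/C + 5*C/(25 - 5*Q))
j = 135
y(R) = -1 (y(R) = 2 - 3 = -1)
V(G, 82)/y(j) = ((-3150 - 1*150**2 + 630*82)/(150*(-5 + 82)))/(-1) = ((1/150)*(-3150 - 1*22500 + 51660)/77)*(-1) = ((1/150)*(1/77)*(-3150 - 22500 + 51660))*(-1) = ((1/150)*(1/77)*26010)*(-1) = (867/385)*(-1) = -867/385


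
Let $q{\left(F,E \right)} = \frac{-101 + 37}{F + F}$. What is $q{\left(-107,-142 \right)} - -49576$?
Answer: $\frac{5304664}{107} \approx 49576.0$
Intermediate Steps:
$q{\left(F,E \right)} = - \frac{32}{F}$ ($q{\left(F,E \right)} = - \frac{64}{2 F} = - 64 \frac{1}{2 F} = - \frac{32}{F}$)
$q{\left(-107,-142 \right)} - -49576 = - \frac{32}{-107} - -49576 = \left(-32\right) \left(- \frac{1}{107}\right) + 49576 = \frac{32}{107} + 49576 = \frac{5304664}{107}$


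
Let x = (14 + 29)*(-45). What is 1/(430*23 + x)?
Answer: 1/7955 ≈ 0.00012571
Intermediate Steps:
x = -1935 (x = 43*(-45) = -1935)
1/(430*23 + x) = 1/(430*23 - 1935) = 1/(9890 - 1935) = 1/7955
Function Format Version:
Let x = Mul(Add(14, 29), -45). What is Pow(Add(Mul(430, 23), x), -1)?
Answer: Rational(1, 7955) ≈ 0.00012571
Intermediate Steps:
x = -1935 (x = Mul(43, -45) = -1935)
Pow(Add(Mul(430, 23), x), -1) = Pow(Add(Mul(430, 23), -1935), -1) = Pow(Add(9890, -1935), -1) = Pow(7955, -1) = Rational(1, 7955)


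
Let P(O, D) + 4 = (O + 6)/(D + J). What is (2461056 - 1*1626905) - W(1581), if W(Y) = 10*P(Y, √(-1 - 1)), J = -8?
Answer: 9197261/11 + 2645*I*√2/11 ≈ 8.3612e+5 + 340.05*I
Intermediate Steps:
P(O, D) = -4 + (6 + O)/(-8 + D) (P(O, D) = -4 + (O + 6)/(D - 8) = -4 + (6 + O)/(-8 + D))
W(Y) = 10*(38 + Y - 4*I*√2)/(-8 + I*√2) (W(Y) = 10*((38 + Y - 4*√(-1 - 1))/(-8 + √(-1 - 1))) = 10*((38 + Y - 4*I*√2)/(-8 + √(-2))) = 10*((38 + Y - 4*I*√2)/(-8 + I*√2)) = 10*(38 + Y - 4*I*√2)/(-8 + I*√2))
(2461056 - 1*1626905) - W(1581) = (2461056 - 1*1626905) - (-520/11 - 40/33*1581 - 10*I*√2/11 - 5/33*I*1581*√2) = (2461056 - 1626905) - (-520/11 - 21080/11 - 10*I*√2/11 - 2635*I*√2/11) = 834151 - (-21600/11 - 2645*I*√2/11) = 834151 + (21600/11 + 2645*I*√2/11) = 9197261/11 + 2645*I*√2/11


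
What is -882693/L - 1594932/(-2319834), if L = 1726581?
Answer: 39226558585/222521183753 ≈ 0.17628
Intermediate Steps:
-882693/L - 1594932/(-2319834) = -882693/1726581 - 1594932/(-2319834) = -882693*1/1726581 - 1594932*(-1/2319834) = -294231/575527 + 265822/386639 = 39226558585/222521183753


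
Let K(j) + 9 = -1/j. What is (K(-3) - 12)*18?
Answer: -372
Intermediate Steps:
K(j) = -9 - 1/j
(K(-3) - 12)*18 = ((-9 - 1/(-3)) - 12)*18 = ((-9 - 1*(-⅓)) - 12)*18 = ((-9 + ⅓) - 12)*18 = (-26/3 - 12)*18 = -62/3*18 = -372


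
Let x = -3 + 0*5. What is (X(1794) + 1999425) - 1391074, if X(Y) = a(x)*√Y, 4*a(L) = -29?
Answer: 608351 - 29*√1794/4 ≈ 6.0804e+5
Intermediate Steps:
x = -3 (x = -3 + 0 = -3)
a(L) = -29/4 (a(L) = (¼)*(-29) = -29/4)
X(Y) = -29*√Y/4
(X(1794) + 1999425) - 1391074 = (-29*√1794/4 + 1999425) - 1391074 = (1999425 - 29*√1794/4) - 1391074 = 608351 - 29*√1794/4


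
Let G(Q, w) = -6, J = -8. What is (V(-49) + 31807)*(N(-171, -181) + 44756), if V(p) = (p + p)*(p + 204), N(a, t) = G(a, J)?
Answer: 743610750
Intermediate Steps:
N(a, t) = -6
V(p) = 2*p*(204 + p) (V(p) = (2*p)*(204 + p) = 2*p*(204 + p))
(V(-49) + 31807)*(N(-171, -181) + 44756) = (2*(-49)*(204 - 49) + 31807)*(-6 + 44756) = (2*(-49)*155 + 31807)*44750 = (-15190 + 31807)*44750 = 16617*44750 = 743610750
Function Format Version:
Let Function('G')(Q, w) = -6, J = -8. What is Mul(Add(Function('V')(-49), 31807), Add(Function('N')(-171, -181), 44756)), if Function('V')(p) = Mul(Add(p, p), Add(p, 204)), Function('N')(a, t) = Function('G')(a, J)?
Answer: 743610750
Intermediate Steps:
Function('N')(a, t) = -6
Function('V')(p) = Mul(2, p, Add(204, p)) (Function('V')(p) = Mul(Mul(2, p), Add(204, p)) = Mul(2, p, Add(204, p)))
Mul(Add(Function('V')(-49), 31807), Add(Function('N')(-171, -181), 44756)) = Mul(Add(Mul(2, -49, Add(204, -49)), 31807), Add(-6, 44756)) = Mul(Add(Mul(2, -49, 155), 31807), 44750) = Mul(Add(-15190, 31807), 44750) = Mul(16617, 44750) = 743610750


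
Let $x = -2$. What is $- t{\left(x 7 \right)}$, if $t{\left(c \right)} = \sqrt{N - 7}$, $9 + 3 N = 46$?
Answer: $- \frac{4 \sqrt{3}}{3} \approx -2.3094$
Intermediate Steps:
$N = \frac{37}{3}$ ($N = -3 + \frac{1}{3} \cdot 46 = -3 + \frac{46}{3} = \frac{37}{3} \approx 12.333$)
$t{\left(c \right)} = \frac{4 \sqrt{3}}{3}$ ($t{\left(c \right)} = \sqrt{\frac{37}{3} - 7} = \sqrt{\frac{16}{3}} = \frac{4 \sqrt{3}}{3}$)
$- t{\left(x 7 \right)} = - \frac{4 \sqrt{3}}{3}$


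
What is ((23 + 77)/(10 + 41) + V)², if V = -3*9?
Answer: 1630729/2601 ≈ 626.96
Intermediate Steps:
V = -27
((23 + 77)/(10 + 41) + V)² = ((23 + 77)/(10 + 41) - 27)² = (100/51 - 27)² = (-1277/51)² = 1630729/2601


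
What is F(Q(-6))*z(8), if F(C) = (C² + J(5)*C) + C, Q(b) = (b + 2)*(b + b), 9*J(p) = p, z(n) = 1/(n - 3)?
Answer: 7136/15 ≈ 475.73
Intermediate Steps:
z(n) = 1/(-3 + n)
J(p) = p/9
Q(b) = 2*b*(2 + b) (Q(b) = (2 + b)*(2*b) = 2*b*(2 + b))
F(C) = C² + 14*C/9 (F(C) = (C² + ((⅑)*5)*C) + C = (C² + 5*C/9) + C = C² + 14*C/9)
F(Q(-6))*z(8) = ((2*(-6)*(2 - 6))*(14 + 9*(2*(-6)*(2 - 6)))/9)/(-3 + 8) = ((2*(-6)*(-4))*(14 + 9*(2*(-6)*(-4)))/9)/5 = ((⅑)*48*(14 + 9*48))*(⅕) = ((⅑)*48*(14 + 432))*(⅕) = ((⅑)*48*446)*(⅕) = (7136/3)*(⅕) = 7136/15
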